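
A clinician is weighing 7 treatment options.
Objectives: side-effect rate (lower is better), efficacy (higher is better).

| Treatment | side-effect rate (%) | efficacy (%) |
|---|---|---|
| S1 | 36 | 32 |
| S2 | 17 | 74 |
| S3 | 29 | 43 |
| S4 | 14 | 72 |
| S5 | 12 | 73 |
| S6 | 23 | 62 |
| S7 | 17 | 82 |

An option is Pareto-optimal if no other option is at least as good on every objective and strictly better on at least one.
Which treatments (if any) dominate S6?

S2, S4, S5, S7

S2: side-effect rate 17≤23, efficacy 74≥62 — dominates S6.
S4: side-effect rate 14≤23, efficacy 72≥62 — dominates S6.
S5: side-effect rate 12≤23, efficacy 73≥62 — dominates S6.
S7: side-effect rate 17≤23, efficacy 82≥62 — dominates S6.
Others (S1, S3) are each worse than S6 on at least one objective.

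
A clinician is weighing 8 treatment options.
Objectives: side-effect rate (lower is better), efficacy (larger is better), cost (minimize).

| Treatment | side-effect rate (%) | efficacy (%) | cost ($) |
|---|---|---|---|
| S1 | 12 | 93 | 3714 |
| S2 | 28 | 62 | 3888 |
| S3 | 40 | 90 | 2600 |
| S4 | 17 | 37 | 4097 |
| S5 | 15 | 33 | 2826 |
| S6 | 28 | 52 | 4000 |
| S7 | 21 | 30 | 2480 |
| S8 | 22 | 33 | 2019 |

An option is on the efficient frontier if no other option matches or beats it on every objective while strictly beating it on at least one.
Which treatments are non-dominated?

S1: not dominated (best side-effect rate).
S2: dominated by S1 (side-effect rate 12≤28, efficacy 93≥62, cost 3714≤3888).
S3: not dominated.
S4: dominated by S1 (side-effect rate 12≤17, efficacy 93≥37, cost 3714≤4097).
S5: not dominated.
S6: dominated by S1 (side-effect rate 12≤28, efficacy 93≥52, cost 3714≤4000).
S7: not dominated.
S8: not dominated (best cost).

S1, S3, S5, S7, S8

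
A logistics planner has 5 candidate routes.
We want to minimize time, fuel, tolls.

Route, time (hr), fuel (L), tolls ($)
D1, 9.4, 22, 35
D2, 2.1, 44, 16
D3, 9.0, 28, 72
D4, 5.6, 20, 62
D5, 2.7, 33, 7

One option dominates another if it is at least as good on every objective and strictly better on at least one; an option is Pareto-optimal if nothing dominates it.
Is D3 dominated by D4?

D4 vs D3: time 5.6≤9.0, fuel 20≤28, tolls 62≤72 — D4 is at least as good on every objective with at least one strict improvement.

Yes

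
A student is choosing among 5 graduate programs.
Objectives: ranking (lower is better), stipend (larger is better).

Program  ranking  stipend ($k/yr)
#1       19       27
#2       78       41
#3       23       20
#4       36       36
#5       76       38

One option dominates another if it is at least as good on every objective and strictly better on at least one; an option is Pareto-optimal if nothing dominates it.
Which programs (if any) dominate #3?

#1

#1: ranking 19≤23, stipend 27≥20 — dominates #3.
Others (#2, #4, #5) are each worse than #3 on at least one objective.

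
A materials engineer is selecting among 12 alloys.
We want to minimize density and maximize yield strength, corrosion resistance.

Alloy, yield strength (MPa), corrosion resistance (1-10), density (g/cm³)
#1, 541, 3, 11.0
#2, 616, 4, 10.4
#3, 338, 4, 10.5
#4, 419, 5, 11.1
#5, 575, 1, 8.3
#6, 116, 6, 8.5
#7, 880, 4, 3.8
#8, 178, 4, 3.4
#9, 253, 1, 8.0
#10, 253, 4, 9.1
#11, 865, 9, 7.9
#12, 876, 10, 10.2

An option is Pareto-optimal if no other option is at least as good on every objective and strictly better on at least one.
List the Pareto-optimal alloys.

#1: dominated by #2 (yield strength 616≥541, corrosion resistance 4≥3, density 10.4≤11.0).
#2: dominated by #7 (yield strength 880≥616, corrosion resistance 4≥4, density 3.8≤10.4).
#3: dominated by #2 (yield strength 616≥338, corrosion resistance 4≥4, density 10.4≤10.5).
#4: dominated by #11 (yield strength 865≥419, corrosion resistance 9≥5, density 7.9≤11.1).
#5: dominated by #7 (yield strength 880≥575, corrosion resistance 4≥1, density 3.8≤8.3).
#6: dominated by #11 (yield strength 865≥116, corrosion resistance 9≥6, density 7.9≤8.5).
#7: not dominated (best yield strength).
#8: not dominated (best density).
#9: dominated by #7 (yield strength 880≥253, corrosion resistance 4≥1, density 3.8≤8.0).
#10: dominated by #7 (yield strength 880≥253, corrosion resistance 4≥4, density 3.8≤9.1).
#11: not dominated.
#12: not dominated (best corrosion resistance).

#7, #8, #11, #12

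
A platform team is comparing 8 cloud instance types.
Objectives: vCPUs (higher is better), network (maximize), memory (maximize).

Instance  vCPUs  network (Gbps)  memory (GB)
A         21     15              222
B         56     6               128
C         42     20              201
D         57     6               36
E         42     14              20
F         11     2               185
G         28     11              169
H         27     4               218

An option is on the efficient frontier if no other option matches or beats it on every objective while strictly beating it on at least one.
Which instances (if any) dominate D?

none

A: worse on vCPUs (21 vs 57).
B: worse on vCPUs (56 vs 57).
C: worse on vCPUs (42 vs 57).
E: worse on vCPUs (42 vs 57).
F: worse on vCPUs (11 vs 57).
G: worse on vCPUs (28 vs 57).
H: worse on vCPUs (27 vs 57).
No option dominates D.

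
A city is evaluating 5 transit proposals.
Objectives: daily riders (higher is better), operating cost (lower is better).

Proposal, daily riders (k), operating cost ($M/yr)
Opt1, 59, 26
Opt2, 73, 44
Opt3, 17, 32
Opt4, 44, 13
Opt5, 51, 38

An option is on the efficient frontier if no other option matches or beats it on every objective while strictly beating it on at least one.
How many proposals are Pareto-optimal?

Opt1: not dominated.
Opt2: not dominated (best daily riders).
Opt3: dominated by Opt1 (daily riders 59≥17, operating cost 26≤32).
Opt4: not dominated (best operating cost).
Opt5: dominated by Opt1 (daily riders 59≥51, operating cost 26≤38).
Pareto-optimal: Opt1, Opt2, Opt4 → 3.

3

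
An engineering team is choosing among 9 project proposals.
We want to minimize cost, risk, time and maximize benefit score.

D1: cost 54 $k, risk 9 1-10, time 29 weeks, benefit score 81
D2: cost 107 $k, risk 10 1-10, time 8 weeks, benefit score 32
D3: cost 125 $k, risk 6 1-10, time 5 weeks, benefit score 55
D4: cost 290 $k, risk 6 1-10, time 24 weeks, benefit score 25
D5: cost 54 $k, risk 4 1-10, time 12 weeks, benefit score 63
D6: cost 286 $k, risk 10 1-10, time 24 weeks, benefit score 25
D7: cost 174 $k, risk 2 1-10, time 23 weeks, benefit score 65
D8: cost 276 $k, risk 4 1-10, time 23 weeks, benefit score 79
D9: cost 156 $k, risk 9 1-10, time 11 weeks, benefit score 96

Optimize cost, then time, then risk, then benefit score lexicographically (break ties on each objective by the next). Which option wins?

First minimize cost: best is 54, kept {D1, D5}.
Then minimize time: best is 12, kept {D5}.

D5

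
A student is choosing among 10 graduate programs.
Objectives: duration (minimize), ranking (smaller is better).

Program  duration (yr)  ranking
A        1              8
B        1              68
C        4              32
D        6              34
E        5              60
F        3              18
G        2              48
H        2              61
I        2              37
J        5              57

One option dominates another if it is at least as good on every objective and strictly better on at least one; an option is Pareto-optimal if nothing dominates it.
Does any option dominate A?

B: worse on ranking (68 vs 8).
C: worse on duration (4 vs 1).
D: worse on duration (6 vs 1).
E: worse on duration (5 vs 1).
F: worse on duration (3 vs 1).
G: worse on duration (2 vs 1).
H: worse on duration (2 vs 1).
I: worse on duration (2 vs 1).
J: worse on duration (5 vs 1).
No option is at least as good as A on every objective and strictly better on one.

No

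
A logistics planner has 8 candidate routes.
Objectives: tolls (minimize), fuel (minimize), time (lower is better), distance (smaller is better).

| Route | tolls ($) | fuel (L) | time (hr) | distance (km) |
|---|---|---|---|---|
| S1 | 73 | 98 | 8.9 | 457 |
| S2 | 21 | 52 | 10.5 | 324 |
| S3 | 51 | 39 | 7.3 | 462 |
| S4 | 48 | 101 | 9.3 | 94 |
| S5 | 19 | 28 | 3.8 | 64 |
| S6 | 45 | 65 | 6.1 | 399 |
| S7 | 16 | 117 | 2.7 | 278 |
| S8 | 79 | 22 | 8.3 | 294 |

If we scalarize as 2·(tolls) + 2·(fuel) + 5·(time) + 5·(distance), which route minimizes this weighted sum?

S1: 2·73 + 2·98 + 5·8.9 + 5·457 = 2671.5
S2: 2·21 + 2·52 + 5·10.5 + 5·324 = 1818.5
S3: 2·51 + 2·39 + 5·7.3 + 5·462 = 2526.5
S4: 2·48 + 2·101 + 5·9.3 + 5·94 = 814.5
S5: 2·19 + 2·28 + 5·3.8 + 5·64 = 433.0
S6: 2·45 + 2·65 + 5·6.1 + 5·399 = 2245.5
S7: 2·16 + 2·117 + 5·2.7 + 5·278 = 1669.5
S8: 2·79 + 2·22 + 5·8.3 + 5·294 = 1713.5
Lowest: S5 at 433.0.

S5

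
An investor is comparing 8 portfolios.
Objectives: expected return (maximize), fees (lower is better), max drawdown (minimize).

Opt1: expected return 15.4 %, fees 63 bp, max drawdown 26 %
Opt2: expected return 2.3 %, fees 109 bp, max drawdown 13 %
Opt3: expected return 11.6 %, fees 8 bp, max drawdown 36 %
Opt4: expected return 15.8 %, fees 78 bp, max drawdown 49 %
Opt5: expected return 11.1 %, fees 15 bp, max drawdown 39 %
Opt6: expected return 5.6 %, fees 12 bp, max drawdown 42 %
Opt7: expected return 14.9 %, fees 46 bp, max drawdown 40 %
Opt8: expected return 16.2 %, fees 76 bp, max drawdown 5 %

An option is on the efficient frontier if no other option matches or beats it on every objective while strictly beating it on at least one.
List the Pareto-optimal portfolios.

Opt1: not dominated.
Opt2: dominated by Opt8 (expected return 16.2≥2.3, fees 76≤109, max drawdown 5≤13).
Opt3: not dominated (best fees).
Opt4: dominated by Opt8 (expected return 16.2≥15.8, fees 76≤78, max drawdown 5≤49).
Opt5: dominated by Opt3 (expected return 11.6≥11.1, fees 8≤15, max drawdown 36≤39).
Opt6: dominated by Opt3 (expected return 11.6≥5.6, fees 8≤12, max drawdown 36≤42).
Opt7: not dominated.
Opt8: not dominated (best expected return).

Opt1, Opt3, Opt7, Opt8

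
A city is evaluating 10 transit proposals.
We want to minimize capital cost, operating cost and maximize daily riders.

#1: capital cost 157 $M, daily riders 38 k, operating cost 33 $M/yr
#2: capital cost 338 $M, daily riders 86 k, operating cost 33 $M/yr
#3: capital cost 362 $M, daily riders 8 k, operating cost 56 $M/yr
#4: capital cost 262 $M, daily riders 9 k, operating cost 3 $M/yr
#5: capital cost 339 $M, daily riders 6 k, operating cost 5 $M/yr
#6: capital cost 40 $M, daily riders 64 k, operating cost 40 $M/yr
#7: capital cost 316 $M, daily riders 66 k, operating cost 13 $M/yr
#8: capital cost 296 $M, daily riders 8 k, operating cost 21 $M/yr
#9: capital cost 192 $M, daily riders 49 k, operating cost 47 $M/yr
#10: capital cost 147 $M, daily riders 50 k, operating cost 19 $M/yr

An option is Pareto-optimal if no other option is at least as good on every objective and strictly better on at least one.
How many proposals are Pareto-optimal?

#1: dominated by #10 (capital cost 147≤157, daily riders 50≥38, operating cost 19≤33).
#2: not dominated (best daily riders).
#3: dominated by #1 (capital cost 157≤362, daily riders 38≥8, operating cost 33≤56).
#4: not dominated (best operating cost).
#5: dominated by #4 (capital cost 262≤339, daily riders 9≥6, operating cost 3≤5).
#6: not dominated (best capital cost).
#7: not dominated.
#8: dominated by #4 (capital cost 262≤296, daily riders 9≥8, operating cost 3≤21).
#9: dominated by #6 (capital cost 40≤192, daily riders 64≥49, operating cost 40≤47).
#10: not dominated.
Pareto-optimal: #2, #4, #6, #7, #10 → 5.

5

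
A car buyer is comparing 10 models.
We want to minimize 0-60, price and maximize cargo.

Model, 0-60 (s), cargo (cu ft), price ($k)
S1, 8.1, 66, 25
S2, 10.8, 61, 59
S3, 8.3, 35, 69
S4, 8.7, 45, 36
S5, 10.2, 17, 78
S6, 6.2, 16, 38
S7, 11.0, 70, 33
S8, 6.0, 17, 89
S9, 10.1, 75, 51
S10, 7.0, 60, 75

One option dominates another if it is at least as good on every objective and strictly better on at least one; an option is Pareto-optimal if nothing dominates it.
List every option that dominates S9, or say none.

S1: worse on cargo (66 vs 75).
S2: worse on 0-60 (10.8 vs 10.1).
S3: worse on cargo (35 vs 75).
S4: worse on cargo (45 vs 75).
S5: worse on 0-60 (10.2 vs 10.1).
S6: worse on cargo (16 vs 75).
S7: worse on 0-60 (11.0 vs 10.1).
S8: worse on cargo (17 vs 75).
S10: worse on cargo (60 vs 75).
No option dominates S9.

none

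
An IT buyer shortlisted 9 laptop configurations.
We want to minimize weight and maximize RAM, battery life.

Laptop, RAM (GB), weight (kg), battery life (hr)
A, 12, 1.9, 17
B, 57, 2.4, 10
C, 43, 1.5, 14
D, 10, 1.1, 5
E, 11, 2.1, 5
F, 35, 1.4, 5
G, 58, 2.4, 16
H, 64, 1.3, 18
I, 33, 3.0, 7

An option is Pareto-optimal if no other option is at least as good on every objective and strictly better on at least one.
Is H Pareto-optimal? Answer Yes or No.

Yes

A: worse on RAM (12 vs 64).
B: worse on RAM (57 vs 64).
C: worse on RAM (43 vs 64).
D: worse on RAM (10 vs 64).
E: worse on RAM (11 vs 64).
F: worse on RAM (35 vs 64).
G: worse on RAM (58 vs 64).
I: worse on RAM (33 vs 64).
No option is at least as good as H on every objective and strictly better on one.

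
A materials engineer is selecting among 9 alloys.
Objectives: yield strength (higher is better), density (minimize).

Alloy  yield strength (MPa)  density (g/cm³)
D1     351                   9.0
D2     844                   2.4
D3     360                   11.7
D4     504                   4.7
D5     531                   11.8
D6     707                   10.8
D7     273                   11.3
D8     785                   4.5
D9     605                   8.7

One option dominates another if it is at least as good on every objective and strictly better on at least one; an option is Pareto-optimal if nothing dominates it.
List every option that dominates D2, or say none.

D1: worse on yield strength (351 vs 844).
D3: worse on yield strength (360 vs 844).
D4: worse on yield strength (504 vs 844).
D5: worse on yield strength (531 vs 844).
D6: worse on yield strength (707 vs 844).
D7: worse on yield strength (273 vs 844).
D8: worse on yield strength (785 vs 844).
D9: worse on yield strength (605 vs 844).
No option dominates D2.

none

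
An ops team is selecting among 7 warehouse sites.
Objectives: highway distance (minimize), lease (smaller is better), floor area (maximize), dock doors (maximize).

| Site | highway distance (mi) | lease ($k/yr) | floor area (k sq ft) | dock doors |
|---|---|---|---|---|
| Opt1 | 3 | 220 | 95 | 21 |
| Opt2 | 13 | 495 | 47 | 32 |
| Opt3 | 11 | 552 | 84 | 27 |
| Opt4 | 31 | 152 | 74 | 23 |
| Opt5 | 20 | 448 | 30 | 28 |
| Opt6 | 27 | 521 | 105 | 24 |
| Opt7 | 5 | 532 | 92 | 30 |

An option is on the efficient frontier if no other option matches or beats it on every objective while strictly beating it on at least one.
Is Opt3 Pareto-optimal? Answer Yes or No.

Opt7 vs Opt3: highway distance 5≤11, lease 532≤552, floor area 92≥84, dock doors 30≥27 — Opt7 is at least as good on every objective and strictly better on at least one, so Opt7 dominates Opt3.

No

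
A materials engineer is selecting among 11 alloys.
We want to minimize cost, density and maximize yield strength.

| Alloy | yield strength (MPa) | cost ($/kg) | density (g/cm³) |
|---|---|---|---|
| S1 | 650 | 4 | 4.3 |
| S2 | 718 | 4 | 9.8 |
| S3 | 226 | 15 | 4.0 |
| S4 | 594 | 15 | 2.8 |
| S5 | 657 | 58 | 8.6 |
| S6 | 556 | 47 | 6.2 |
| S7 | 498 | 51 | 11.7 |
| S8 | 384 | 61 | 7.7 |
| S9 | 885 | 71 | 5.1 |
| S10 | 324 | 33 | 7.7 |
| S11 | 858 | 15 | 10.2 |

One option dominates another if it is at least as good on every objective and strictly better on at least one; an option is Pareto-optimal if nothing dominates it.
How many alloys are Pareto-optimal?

S1: not dominated.
S2: not dominated.
S3: dominated by S4 (yield strength 594≥226, cost 15≤15, density 2.8≤4.0).
S4: not dominated (best density).
S5: not dominated.
S6: dominated by S1 (yield strength 650≥556, cost 4≤47, density 4.3≤6.2).
S7: dominated by S1 (yield strength 650≥498, cost 4≤51, density 4.3≤11.7).
S8: dominated by S1 (yield strength 650≥384, cost 4≤61, density 4.3≤7.7).
S9: not dominated (best yield strength).
S10: dominated by S1 (yield strength 650≥324, cost 4≤33, density 4.3≤7.7).
S11: not dominated.
Pareto-optimal: S1, S2, S4, S5, S9, S11 → 6.

6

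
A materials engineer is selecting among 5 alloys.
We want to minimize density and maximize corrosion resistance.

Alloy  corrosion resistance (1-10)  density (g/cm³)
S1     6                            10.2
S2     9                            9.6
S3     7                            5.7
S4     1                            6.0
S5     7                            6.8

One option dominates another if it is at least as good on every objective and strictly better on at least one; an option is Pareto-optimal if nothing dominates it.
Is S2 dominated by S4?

S4 vs S2: S4 is worse on corrosion resistance (1 vs 9), so it does not dominate S2.

No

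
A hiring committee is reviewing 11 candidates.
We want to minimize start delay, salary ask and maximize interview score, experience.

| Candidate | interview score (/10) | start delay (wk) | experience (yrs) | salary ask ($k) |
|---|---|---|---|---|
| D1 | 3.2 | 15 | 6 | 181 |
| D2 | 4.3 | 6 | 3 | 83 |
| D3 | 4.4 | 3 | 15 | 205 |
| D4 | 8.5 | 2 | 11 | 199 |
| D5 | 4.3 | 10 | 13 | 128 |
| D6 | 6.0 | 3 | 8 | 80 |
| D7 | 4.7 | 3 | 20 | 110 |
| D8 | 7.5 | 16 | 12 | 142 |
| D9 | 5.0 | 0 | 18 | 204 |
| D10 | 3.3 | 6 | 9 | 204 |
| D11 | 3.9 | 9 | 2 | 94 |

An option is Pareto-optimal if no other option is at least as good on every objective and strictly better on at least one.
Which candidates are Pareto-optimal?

D4, D6, D7, D8, D9

D1: dominated by D5 (interview score 4.3≥3.2, start delay 10≤15, experience 13≥6, salary ask 128≤181).
D2: dominated by D6 (interview score 6.0≥4.3, start delay 3≤6, experience 8≥3, salary ask 80≤83).
D3: dominated by D7 (interview score 4.7≥4.4, start delay 3≤3, experience 20≥15, salary ask 110≤205).
D4: not dominated (best interview score).
D5: dominated by D7 (interview score 4.7≥4.3, start delay 3≤10, experience 20≥13, salary ask 110≤128).
D6: not dominated (best salary ask).
D7: not dominated (best experience).
D8: not dominated.
D9: not dominated (best start delay).
D10: dominated by D4 (interview score 8.5≥3.3, start delay 2≤6, experience 11≥9, salary ask 199≤204).
D11: dominated by D2 (interview score 4.3≥3.9, start delay 6≤9, experience 3≥2, salary ask 83≤94).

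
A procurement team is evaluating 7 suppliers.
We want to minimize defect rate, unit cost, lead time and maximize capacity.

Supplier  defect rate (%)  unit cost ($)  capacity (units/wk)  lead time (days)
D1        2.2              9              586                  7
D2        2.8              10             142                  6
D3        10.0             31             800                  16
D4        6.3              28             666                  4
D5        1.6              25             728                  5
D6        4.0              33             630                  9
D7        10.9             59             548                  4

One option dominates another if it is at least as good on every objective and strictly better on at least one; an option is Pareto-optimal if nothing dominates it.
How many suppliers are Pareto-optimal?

5

D1: not dominated (best unit cost).
D2: not dominated.
D3: not dominated (best capacity).
D4: not dominated.
D5: not dominated (best defect rate).
D6: dominated by D5 (defect rate 1.6≤4.0, unit cost 25≤33, capacity 728≥630, lead time 5≤9).
D7: dominated by D4 (defect rate 6.3≤10.9, unit cost 28≤59, capacity 666≥548, lead time 4≤4).
Pareto-optimal: D1, D2, D3, D4, D5 → 5.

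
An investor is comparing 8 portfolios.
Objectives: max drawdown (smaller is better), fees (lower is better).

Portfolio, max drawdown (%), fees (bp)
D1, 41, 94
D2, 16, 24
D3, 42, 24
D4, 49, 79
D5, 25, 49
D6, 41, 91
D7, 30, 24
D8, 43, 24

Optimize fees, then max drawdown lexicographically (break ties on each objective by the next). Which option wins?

First minimize fees: best is 24, kept {D2, D3, D7, D8}.
Then minimize max drawdown: best is 16, kept {D2}.

D2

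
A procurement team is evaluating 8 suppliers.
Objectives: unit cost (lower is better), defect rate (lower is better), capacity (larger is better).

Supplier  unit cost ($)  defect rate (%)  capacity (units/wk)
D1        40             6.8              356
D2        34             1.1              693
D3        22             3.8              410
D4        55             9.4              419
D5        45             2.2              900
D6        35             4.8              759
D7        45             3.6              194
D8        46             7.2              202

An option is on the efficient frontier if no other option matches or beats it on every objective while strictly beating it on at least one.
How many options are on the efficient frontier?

4

D1: dominated by D2 (unit cost 34≤40, defect rate 1.1≤6.8, capacity 693≥356).
D2: not dominated (best defect rate).
D3: not dominated (best unit cost).
D4: dominated by D2 (unit cost 34≤55, defect rate 1.1≤9.4, capacity 693≥419).
D5: not dominated (best capacity).
D6: not dominated.
D7: dominated by D2 (unit cost 34≤45, defect rate 1.1≤3.6, capacity 693≥194).
D8: dominated by D1 (unit cost 40≤46, defect rate 6.8≤7.2, capacity 356≥202).
Pareto-optimal: D2, D3, D5, D6 → 4.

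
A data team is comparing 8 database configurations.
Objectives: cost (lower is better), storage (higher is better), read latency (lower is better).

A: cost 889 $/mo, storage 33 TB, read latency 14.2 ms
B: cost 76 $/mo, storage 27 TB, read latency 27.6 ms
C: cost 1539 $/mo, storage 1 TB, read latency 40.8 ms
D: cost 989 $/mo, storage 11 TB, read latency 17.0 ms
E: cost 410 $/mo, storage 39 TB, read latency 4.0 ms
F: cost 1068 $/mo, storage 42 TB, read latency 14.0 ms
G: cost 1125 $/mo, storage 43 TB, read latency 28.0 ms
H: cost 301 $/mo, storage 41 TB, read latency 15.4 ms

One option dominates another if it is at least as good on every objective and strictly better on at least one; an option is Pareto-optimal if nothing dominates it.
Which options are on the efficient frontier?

B, E, F, G, H

A: dominated by E (cost 410≤889, storage 39≥33, read latency 4.0≤14.2).
B: not dominated (best cost).
C: dominated by A (cost 889≤1539, storage 33≥1, read latency 14.2≤40.8).
D: dominated by A (cost 889≤989, storage 33≥11, read latency 14.2≤17.0).
E: not dominated (best read latency).
F: not dominated.
G: not dominated (best storage).
H: not dominated.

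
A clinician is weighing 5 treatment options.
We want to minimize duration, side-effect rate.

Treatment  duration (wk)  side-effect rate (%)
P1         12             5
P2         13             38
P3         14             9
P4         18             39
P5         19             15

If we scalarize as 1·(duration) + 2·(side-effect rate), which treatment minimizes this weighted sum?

P1: 1·12 + 2·5 = 22
P2: 1·13 + 2·38 = 89
P3: 1·14 + 2·9 = 32
P4: 1·18 + 2·39 = 96
P5: 1·19 + 2·15 = 49
Lowest: P1 at 22.

P1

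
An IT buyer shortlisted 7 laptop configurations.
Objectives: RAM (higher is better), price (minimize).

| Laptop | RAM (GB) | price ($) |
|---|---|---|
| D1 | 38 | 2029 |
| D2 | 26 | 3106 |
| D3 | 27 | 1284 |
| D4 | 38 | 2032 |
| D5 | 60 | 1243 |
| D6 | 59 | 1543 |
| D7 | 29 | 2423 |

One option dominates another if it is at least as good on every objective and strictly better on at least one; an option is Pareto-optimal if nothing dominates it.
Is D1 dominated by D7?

No

D7 vs D1: D7 is worse on RAM (29 vs 38), so it does not dominate D1.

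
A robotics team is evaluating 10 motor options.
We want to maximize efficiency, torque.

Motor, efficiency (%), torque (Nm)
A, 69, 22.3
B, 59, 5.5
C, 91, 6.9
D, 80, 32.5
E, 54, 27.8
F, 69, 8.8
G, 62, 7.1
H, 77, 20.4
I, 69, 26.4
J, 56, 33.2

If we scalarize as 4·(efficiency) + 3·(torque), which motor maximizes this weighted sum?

A: 4·69 + 3·22.3 = 342.9
B: 4·59 + 3·5.5 = 252.5
C: 4·91 + 3·6.9 = 384.7
D: 4·80 + 3·32.5 = 417.5
E: 4·54 + 3·27.8 = 299.4
F: 4·69 + 3·8.8 = 302.4
G: 4·62 + 3·7.1 = 269.3
H: 4·77 + 3·20.4 = 369.2
I: 4·69 + 3·26.4 = 355.2
J: 4·56 + 3·33.2 = 323.6
Highest: D at 417.5.

D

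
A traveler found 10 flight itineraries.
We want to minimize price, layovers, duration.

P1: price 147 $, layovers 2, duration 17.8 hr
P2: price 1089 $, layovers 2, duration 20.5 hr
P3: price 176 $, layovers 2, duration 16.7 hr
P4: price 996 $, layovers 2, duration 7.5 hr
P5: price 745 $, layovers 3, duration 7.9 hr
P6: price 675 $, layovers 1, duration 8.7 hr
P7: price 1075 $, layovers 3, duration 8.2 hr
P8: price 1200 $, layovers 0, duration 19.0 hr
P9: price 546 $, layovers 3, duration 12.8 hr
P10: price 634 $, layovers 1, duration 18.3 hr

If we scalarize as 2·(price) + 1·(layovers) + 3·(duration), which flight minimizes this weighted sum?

P1: 2·147 + 1·2 + 3·17.8 = 349.4
P2: 2·1089 + 1·2 + 3·20.5 = 2241.5
P3: 2·176 + 1·2 + 3·16.7 = 404.1
P4: 2·996 + 1·2 + 3·7.5 = 2016.5
P5: 2·745 + 1·3 + 3·7.9 = 1516.7
P6: 2·675 + 1·1 + 3·8.7 = 1377.1
P7: 2·1075 + 1·3 + 3·8.2 = 2177.6
P8: 2·1200 + 1·0 + 3·19.0 = 2457.0
P9: 2·546 + 1·3 + 3·12.8 = 1133.4
P10: 2·634 + 1·1 + 3·18.3 = 1323.9
Lowest: P1 at 349.4.

P1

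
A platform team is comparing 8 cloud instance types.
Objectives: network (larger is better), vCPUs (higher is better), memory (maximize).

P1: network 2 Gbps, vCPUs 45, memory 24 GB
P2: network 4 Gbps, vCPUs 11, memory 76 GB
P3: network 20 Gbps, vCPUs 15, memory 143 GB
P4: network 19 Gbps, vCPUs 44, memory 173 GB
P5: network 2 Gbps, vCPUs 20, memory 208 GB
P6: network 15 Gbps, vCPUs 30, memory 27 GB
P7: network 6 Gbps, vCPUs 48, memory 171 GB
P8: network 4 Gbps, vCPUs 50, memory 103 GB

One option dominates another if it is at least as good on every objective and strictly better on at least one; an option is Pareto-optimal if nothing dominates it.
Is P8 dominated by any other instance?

P1: worse on network (2 vs 4).
P2: worse on vCPUs (11 vs 50).
P3: worse on vCPUs (15 vs 50).
P4: worse on vCPUs (44 vs 50).
P5: worse on network (2 vs 4).
P6: worse on vCPUs (30 vs 50).
P7: worse on vCPUs (48 vs 50).
No option is at least as good as P8 on every objective and strictly better on one.

No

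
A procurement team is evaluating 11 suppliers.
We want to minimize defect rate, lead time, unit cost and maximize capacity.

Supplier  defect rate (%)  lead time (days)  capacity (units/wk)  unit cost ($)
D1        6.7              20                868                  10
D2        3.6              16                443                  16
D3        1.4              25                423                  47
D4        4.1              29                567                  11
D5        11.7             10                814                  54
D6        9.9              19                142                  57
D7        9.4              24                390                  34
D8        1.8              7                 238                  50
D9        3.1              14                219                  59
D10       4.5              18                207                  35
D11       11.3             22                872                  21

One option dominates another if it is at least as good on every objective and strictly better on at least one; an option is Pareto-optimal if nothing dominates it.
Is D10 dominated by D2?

Yes

D2 vs D10: defect rate 3.6≤4.5, lead time 16≤18, capacity 443≥207, unit cost 16≤35 — D2 is at least as good on every objective with at least one strict improvement.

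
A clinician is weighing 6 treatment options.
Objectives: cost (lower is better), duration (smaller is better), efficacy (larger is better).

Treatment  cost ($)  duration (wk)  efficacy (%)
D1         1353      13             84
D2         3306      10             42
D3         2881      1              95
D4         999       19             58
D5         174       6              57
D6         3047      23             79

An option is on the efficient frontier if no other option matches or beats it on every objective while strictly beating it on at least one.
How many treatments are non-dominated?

D1: not dominated.
D2: dominated by D3 (cost 2881≤3306, duration 1≤10, efficacy 95≥42).
D3: not dominated (best duration).
D4: not dominated.
D5: not dominated (best cost).
D6: dominated by D1 (cost 1353≤3047, duration 13≤23, efficacy 84≥79).
Pareto-optimal: D1, D3, D4, D5 → 4.

4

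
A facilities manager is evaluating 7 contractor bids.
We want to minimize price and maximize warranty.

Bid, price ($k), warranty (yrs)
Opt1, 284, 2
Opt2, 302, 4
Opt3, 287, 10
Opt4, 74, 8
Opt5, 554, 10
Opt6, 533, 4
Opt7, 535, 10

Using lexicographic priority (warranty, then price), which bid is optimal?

Opt3

First maximize warranty: best is 10, kept {Opt3, Opt5, Opt7}.
Then minimize price: best is 287, kept {Opt3}.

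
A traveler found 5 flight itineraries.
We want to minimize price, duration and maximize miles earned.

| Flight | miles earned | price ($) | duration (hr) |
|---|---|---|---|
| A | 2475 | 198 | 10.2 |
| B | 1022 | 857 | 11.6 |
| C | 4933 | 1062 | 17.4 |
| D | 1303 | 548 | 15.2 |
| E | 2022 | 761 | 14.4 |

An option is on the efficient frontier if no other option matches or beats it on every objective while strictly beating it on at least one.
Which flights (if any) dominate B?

A: miles earned 2475≥1022, price 198≤857, duration 10.2≤11.6 — dominates B.
Others (C, D, E) are each worse than B on at least one objective.

A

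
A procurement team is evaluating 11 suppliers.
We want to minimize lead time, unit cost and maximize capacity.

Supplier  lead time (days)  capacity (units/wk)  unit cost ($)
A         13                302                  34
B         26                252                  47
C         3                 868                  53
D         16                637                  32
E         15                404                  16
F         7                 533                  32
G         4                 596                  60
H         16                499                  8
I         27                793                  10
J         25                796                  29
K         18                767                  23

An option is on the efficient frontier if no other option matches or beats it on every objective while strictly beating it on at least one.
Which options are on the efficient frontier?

A: dominated by F (lead time 7≤13, capacity 533≥302, unit cost 32≤34).
B: dominated by A (lead time 13≤26, capacity 302≥252, unit cost 34≤47).
C: not dominated (best lead time).
D: not dominated.
E: not dominated.
F: not dominated.
G: dominated by C (lead time 3≤4, capacity 868≥596, unit cost 53≤60).
H: not dominated (best unit cost).
I: not dominated.
J: not dominated.
K: not dominated.

C, D, E, F, H, I, J, K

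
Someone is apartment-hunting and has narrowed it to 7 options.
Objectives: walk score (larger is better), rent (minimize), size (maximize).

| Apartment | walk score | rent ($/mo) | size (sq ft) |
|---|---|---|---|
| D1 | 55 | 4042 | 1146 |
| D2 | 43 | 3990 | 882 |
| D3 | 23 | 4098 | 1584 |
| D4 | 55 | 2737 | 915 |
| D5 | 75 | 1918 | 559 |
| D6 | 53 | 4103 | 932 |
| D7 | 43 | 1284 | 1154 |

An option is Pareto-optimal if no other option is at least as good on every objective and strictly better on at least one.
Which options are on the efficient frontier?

D1: not dominated.
D2: dominated by D4 (walk score 55≥43, rent 2737≤3990, size 915≥882).
D3: not dominated (best size).
D4: not dominated.
D5: not dominated (best walk score).
D6: dominated by D1 (walk score 55≥53, rent 4042≤4103, size 1146≥932).
D7: not dominated (best rent).

D1, D3, D4, D5, D7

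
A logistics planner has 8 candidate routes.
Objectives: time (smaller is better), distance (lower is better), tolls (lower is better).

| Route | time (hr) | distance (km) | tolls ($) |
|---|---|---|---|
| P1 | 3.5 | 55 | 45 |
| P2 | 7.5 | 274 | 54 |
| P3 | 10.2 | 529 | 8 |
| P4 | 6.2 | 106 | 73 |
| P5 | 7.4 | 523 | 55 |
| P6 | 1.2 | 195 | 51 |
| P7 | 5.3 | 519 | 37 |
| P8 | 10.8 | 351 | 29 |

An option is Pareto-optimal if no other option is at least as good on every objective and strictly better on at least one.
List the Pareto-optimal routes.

P1, P3, P6, P7, P8

P1: not dominated (best distance).
P2: dominated by P1 (time 3.5≤7.5, distance 55≤274, tolls 45≤54).
P3: not dominated (best tolls).
P4: dominated by P1 (time 3.5≤6.2, distance 55≤106, tolls 45≤73).
P5: dominated by P1 (time 3.5≤7.4, distance 55≤523, tolls 45≤55).
P6: not dominated (best time).
P7: not dominated.
P8: not dominated.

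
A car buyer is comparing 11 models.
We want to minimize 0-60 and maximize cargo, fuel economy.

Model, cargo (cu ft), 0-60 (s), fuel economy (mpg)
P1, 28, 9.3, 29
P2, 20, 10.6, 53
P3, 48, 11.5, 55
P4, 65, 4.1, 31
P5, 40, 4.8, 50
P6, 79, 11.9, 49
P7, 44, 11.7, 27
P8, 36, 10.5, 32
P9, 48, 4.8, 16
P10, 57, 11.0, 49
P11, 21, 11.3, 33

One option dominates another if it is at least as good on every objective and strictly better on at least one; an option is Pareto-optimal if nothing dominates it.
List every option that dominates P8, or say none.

P5

P5: cargo 40≥36, 0-60 4.8≤10.5, fuel economy 50≥32 — dominates P8.
Others (P1, P2, P3, P4, P6, P7, P9, P10, P11) are each worse than P8 on at least one objective.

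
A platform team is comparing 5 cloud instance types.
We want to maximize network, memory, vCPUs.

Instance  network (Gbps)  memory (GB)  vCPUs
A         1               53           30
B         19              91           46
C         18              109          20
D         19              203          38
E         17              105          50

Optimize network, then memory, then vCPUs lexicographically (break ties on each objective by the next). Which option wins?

First maximize network: best is 19, kept {B, D}.
Then maximize memory: best is 203, kept {D}.

D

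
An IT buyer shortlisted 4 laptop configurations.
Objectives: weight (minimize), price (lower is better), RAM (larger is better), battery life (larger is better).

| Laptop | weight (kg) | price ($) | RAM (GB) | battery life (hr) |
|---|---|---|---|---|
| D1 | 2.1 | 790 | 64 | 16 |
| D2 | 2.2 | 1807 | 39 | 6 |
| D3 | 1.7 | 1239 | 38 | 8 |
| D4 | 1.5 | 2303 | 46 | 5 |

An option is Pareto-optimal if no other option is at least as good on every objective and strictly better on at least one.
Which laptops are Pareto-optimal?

D1: not dominated (best price).
D2: dominated by D1 (weight 2.1≤2.2, price 790≤1807, RAM 64≥39, battery life 16≥6).
D3: not dominated.
D4: not dominated (best weight).

D1, D3, D4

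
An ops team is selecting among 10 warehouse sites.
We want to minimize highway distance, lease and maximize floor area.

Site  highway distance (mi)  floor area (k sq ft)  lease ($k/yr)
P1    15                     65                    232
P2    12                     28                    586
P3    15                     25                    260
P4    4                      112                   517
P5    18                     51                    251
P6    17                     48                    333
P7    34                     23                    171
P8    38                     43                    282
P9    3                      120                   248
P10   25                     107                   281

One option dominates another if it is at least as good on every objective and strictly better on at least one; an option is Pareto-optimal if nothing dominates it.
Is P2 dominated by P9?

Yes

P9 vs P2: highway distance 3≤12, floor area 120≥28, lease 248≤586 — P9 is at least as good on every objective with at least one strict improvement.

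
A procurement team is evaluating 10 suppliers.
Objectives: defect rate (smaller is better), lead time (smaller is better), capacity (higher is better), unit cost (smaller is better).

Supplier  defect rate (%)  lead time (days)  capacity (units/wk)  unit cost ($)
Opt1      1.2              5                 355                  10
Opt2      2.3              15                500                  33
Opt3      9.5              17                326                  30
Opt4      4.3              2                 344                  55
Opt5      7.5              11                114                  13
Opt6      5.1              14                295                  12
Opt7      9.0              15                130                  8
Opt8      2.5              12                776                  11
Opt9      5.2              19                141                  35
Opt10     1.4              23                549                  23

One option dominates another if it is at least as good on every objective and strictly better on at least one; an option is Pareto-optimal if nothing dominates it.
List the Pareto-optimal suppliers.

Opt1: not dominated (best defect rate).
Opt2: not dominated.
Opt3: dominated by Opt1 (defect rate 1.2≤9.5, lead time 5≤17, capacity 355≥326, unit cost 10≤30).
Opt4: not dominated (best lead time).
Opt5: dominated by Opt1 (defect rate 1.2≤7.5, lead time 5≤11, capacity 355≥114, unit cost 10≤13).
Opt6: dominated by Opt1 (defect rate 1.2≤5.1, lead time 5≤14, capacity 355≥295, unit cost 10≤12).
Opt7: not dominated (best unit cost).
Opt8: not dominated (best capacity).
Opt9: dominated by Opt1 (defect rate 1.2≤5.2, lead time 5≤19, capacity 355≥141, unit cost 10≤35).
Opt10: not dominated.

Opt1, Opt2, Opt4, Opt7, Opt8, Opt10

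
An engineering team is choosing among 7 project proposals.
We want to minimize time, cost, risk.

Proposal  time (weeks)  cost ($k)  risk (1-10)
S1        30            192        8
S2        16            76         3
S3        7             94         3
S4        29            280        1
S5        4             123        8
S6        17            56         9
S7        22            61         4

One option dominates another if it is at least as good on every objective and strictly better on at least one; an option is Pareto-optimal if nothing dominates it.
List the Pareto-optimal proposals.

S2, S3, S4, S5, S6, S7

S1: dominated by S2 (time 16≤30, cost 76≤192, risk 3≤8).
S2: not dominated.
S3: not dominated.
S4: not dominated (best risk).
S5: not dominated (best time).
S6: not dominated (best cost).
S7: not dominated.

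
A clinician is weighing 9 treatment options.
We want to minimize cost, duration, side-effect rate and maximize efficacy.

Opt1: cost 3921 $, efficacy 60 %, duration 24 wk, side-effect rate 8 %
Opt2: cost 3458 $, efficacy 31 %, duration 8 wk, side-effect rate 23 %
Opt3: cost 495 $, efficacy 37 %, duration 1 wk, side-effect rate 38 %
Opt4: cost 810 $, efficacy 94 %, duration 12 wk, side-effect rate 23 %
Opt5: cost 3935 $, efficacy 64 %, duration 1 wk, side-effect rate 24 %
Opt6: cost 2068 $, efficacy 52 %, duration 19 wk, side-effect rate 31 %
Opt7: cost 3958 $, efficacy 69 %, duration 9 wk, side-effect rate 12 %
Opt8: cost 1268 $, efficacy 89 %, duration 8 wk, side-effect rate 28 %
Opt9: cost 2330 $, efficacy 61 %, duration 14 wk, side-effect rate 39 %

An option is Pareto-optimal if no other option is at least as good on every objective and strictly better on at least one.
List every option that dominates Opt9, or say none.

Opt4: cost 810≤2330, efficacy 94≥61, duration 12≤14, side-effect rate 23≤39 — dominates Opt9.
Opt8: cost 1268≤2330, efficacy 89≥61, duration 8≤14, side-effect rate 28≤39 — dominates Opt9.
Others (Opt1, Opt2, Opt3, Opt5, Opt6, Opt7) are each worse than Opt9 on at least one objective.

Opt4, Opt8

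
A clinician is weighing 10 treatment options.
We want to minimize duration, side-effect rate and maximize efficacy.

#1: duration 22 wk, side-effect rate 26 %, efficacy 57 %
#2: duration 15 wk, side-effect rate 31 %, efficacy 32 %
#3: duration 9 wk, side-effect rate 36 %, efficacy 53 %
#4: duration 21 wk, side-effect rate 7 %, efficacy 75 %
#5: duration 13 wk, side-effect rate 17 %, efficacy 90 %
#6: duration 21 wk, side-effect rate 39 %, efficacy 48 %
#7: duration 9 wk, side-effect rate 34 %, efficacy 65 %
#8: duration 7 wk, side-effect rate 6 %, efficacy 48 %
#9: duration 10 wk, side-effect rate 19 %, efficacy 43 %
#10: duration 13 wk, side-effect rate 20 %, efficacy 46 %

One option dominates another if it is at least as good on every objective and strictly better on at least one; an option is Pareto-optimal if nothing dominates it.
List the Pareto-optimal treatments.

#4, #5, #7, #8

#1: dominated by #4 (duration 21≤22, side-effect rate 7≤26, efficacy 75≥57).
#2: dominated by #5 (duration 13≤15, side-effect rate 17≤31, efficacy 90≥32).
#3: dominated by #7 (duration 9≤9, side-effect rate 34≤36, efficacy 65≥53).
#4: not dominated.
#5: not dominated (best efficacy).
#6: dominated by #3 (duration 9≤21, side-effect rate 36≤39, efficacy 53≥48).
#7: not dominated.
#8: not dominated (best duration).
#9: dominated by #8 (duration 7≤10, side-effect rate 6≤19, efficacy 48≥43).
#10: dominated by #5 (duration 13≤13, side-effect rate 17≤20, efficacy 90≥46).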